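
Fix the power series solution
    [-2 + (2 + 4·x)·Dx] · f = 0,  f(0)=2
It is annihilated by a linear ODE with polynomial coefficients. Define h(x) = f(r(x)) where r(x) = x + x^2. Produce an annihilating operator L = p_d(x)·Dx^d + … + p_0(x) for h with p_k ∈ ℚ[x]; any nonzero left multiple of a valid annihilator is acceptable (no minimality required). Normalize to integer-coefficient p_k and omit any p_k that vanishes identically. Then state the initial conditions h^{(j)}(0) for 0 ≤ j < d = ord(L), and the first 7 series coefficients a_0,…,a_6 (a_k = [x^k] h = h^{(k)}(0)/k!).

f: a_k = 2, 2, -1, 1, -5/4, 7/4, -21/8, …
Substitute x→r, Dx→(1/r')Dx; clear ⇒ L₀.
L = (-1 - 2·x) + (1 + 2·x + 2·x^2)·Dx  (order 1).
h: a_k = 2, 2, 1, -1, 3/4, -1/4, -3/8, …
ICs: h(0) = 2.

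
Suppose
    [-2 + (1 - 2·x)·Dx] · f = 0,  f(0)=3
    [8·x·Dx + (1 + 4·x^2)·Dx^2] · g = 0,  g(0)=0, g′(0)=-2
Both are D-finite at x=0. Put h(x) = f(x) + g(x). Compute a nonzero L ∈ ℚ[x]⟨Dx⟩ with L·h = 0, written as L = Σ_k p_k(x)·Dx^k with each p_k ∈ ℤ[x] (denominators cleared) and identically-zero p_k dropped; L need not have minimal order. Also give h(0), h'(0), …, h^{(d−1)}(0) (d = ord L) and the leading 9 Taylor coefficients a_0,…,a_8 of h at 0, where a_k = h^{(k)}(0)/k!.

f: a_k = 3, 6, 12, 24, 48, 96, 192, 384, 768, …
g: a_k = 0, -2, 0, 8/3, 0, -32/5, 0, 128/7, 0, …
L₀ := lclm(L_f,L_g); ord L₀ ≤ 1+2.
L = (-8 + 64·x + 96·x^2)·Dx + (8 - 8·x + 32·x^2 + 96·x^3)·Dx^2 + (-1 + 16·x^4)·Dx^3  (order 3).
h: a_k = 3, 4, 12, 80/3, 48, 448/5, 192, 2816/7, 768, …
ICs: h(0) = 3, h′(0) = 4, h′′(0) = 24.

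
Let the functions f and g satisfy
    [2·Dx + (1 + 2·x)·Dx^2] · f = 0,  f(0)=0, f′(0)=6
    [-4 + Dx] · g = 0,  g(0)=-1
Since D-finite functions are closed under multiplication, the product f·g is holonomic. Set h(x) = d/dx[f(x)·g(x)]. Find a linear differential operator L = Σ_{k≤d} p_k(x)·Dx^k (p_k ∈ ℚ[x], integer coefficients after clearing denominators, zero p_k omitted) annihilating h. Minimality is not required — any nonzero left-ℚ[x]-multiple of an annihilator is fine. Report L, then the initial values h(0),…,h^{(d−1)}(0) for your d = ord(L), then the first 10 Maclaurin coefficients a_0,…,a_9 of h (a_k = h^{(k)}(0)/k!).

f: a_k = 0, 6, -6, 8, -12, 96/5, -32, 384/7, -96, 512/3, …
g: a_k = -1, -4, -8, -32/3, -32/3, -128/15, -256/45, -1024/315, -512/315, -2048/2835, …
Sym-product of L_f,L_g gives L₀ (≤ ord 2).
h₀' ⇒ L via d/dx closure of L₀.
L = (16 + 64·x + 128·x^2) + (-8 - 40·x - 64·x^2)·Dx + (1 + 6·x + 8·x^2)·Dx^2  (order 2).
h: a_k = -6, -36, -96, -144, -176, -128, -2176/15, 256/15, -1408/7, 307712/945, …
ICs: h(0) = -6, h′(0) = -36.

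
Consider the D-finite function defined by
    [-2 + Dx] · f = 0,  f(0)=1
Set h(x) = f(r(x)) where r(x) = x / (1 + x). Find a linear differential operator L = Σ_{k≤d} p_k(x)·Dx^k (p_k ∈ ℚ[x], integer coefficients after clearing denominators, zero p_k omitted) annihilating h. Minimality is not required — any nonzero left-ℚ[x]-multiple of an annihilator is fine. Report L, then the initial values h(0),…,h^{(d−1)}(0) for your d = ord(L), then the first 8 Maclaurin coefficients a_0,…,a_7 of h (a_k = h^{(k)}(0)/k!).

L = -2 + (1 + 2·x + x^2)·Dx  (order 1).
h: a_k = 1, 2, 0, -2/3, 2/3, -2/5, 4/45, 10/63, …
ICs: h(0) = 1.

f: a_k = 1, 2, 2, 4/3, 2/3, 4/15, 4/45, 8/315, …
h₀=f(r): pull back L_f along r ⇒ L₀.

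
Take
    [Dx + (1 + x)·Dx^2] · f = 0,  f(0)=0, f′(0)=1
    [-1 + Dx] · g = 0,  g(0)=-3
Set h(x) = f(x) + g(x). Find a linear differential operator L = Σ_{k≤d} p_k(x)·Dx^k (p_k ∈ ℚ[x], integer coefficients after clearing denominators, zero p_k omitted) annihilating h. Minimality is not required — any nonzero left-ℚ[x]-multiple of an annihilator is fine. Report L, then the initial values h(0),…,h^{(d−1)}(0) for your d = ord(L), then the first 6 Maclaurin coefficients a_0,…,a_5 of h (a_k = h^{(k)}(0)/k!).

f: a_k = 0, 1, -1/2, 1/3, -1/4, 1/5, …
g: a_k = -3, -3, -3/2, -1/2, -1/8, -1/40, …
Weyl lclm of L_f,L_g ⇒ L₀ (ord ≤ 3).
L = (-3 - x)·Dx + (1 - 2·x - x^2)·Dx^2 + (2 + 3·x + x^2)·Dx^3  (order 3).
h: a_k = -3, -2, -2, -1/6, -3/8, 7/40, …
ICs: h(0) = -3, h′(0) = -2, h′′(0) = -4.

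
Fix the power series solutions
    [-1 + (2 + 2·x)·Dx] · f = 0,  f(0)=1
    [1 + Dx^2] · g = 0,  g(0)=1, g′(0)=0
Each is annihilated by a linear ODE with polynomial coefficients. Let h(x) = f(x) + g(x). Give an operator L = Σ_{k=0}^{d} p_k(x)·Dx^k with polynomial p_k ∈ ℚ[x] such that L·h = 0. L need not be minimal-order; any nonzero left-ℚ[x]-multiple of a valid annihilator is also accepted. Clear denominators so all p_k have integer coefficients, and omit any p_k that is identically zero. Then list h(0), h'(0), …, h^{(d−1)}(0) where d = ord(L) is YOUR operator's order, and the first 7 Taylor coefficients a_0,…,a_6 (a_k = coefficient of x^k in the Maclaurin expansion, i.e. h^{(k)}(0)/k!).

L = (-7 - 8·x - 4·x^2) + (6 + 22·x + 24·x^2 + 8·x^3)·Dx + (-7 - 8·x - 4·x^2)·Dx^2 + (6 + 22·x + 24·x^2 + 8·x^3)·Dx^3  (order 3).
h: a_k = 2, 1/2, -5/8, 1/16, 1/384, 7/256, -1009/46080, …
ICs: h(0) = 2, h′(0) = 1/2, h′′(0) = -5/4.

f: a_k = 1, 1/2, -1/8, 1/16, -5/128, 7/256, -21/1024, …
g: a_k = 1, 0, -1/2, 0, 1/24, 0, -1/720, …
Sum ⇒ L₀ = lclm(L_f,L_g) in ℚ(x)⟨Dx⟩.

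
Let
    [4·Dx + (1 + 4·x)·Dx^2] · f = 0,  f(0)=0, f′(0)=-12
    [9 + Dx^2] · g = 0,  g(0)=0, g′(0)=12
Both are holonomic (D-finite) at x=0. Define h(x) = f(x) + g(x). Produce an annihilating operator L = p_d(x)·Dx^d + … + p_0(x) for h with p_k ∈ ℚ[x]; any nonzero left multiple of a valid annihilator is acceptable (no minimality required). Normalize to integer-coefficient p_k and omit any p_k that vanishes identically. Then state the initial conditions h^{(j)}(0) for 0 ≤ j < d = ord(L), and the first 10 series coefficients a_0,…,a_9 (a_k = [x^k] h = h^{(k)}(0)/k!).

f: a_k = 0, -12, 24, -64, 192, -3072/5, 2048, -49152/7, 24576, -262144/3, …
g: a_k = 0, 12, 0, -18, 0, 81/10, 0, -243/140, 0, 243/1120, …
Sum ⇒ L₀ = lclm(L_f,L_g) in ℚ(x)⟨Dx⟩.
L = (3780 + 2592·x + 5184·x^2)·Dx + (369 + 2124·x + 3888·x^2 + 5184·x^3)·Dx^2 + (420 + 288·x + 576·x^2)·Dx^3 + (41 + 236·x + 432·x^2 + 576·x^3)·Dx^4  (order 4).
h: a_k = 0, 0, 24, -82, 192, -6063/10, 2048, -140469/20, 24576, -293600551/3360, …
ICs: h(0) = 0, h′(0) = 0, h′′(0) = 48, h′′′(0) = -492.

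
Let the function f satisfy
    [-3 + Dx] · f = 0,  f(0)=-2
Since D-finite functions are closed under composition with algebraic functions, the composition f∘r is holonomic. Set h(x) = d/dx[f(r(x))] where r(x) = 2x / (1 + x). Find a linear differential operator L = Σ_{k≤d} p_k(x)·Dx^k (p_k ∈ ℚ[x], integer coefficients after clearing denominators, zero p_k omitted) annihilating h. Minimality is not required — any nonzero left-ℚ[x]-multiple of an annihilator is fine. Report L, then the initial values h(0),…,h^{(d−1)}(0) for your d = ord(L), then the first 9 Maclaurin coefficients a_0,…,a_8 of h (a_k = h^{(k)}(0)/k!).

L = (4 - 2·x) + (-1 - 2·x - x^2)·Dx  (order 1).
h: a_k = -12, -48, -36, 48, 12, -288/5, 228/5, 192/35, -1836/35, …
ICs: h(0) = -12.

f: a_k = -2, -6, -9, -9, -27/4, -81/20, -81/40, -243/280, -729/2240, …
Change of var in L_f (x↦r) gives L₀.
Differentiate: ansatz ord ≤ ord L₀ ⇒ L.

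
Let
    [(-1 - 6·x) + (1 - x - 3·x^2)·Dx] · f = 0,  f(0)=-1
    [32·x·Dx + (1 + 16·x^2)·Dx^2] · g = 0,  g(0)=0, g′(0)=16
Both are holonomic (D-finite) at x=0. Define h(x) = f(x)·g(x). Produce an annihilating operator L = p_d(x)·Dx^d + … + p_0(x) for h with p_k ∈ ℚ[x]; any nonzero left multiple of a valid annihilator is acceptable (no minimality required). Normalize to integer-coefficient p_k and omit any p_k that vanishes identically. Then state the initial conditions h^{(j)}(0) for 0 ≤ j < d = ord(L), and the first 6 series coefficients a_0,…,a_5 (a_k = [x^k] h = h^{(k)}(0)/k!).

f: a_k = -1, -1, -4, -7, -19, -40, …
g: a_k = 0, 16, 0, -256/3, 0, 4096/5, …
h₀=f·g: eliminate ⇒ L₀, order ≤ 1·2.
L = (6 + 32·x + 288·x^2) + (2 - 20·x + 64·x^2 + 288·x^3)·Dx + (-1 + x - 13·x^2 + 16·x^3 + 48·x^4)·Dx^2  (order 2).
h: a_k = 0, -16, -16, 64/3, -80/3, -11728/15, …
ICs: h(0) = 0, h′(0) = -16.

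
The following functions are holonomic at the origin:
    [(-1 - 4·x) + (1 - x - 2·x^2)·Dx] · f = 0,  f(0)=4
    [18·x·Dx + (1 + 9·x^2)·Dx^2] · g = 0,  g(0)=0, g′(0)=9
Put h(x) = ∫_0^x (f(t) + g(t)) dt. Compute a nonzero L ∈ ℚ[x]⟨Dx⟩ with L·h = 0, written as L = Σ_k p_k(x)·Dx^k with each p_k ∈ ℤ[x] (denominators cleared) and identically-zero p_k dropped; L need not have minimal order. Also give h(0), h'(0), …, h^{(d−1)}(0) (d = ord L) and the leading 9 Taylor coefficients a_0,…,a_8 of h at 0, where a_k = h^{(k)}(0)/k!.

f: a_k = 4, 4, 12, 20, 44, 84, 172, 340, 684, …
g: a_k = 0, 9, 0, -27, 0, 729/5, 0, -6561/7, 0, …
L₀ := lclm(L_f,L_g); ord L₀ ≤ 1+2.
Integrate: L := L₀·Dx.
L = (-18 + 72·x + 918·x^2 + 1872·x^3 + 4608·x^4 + 1296·x^6)·Dx^2 + (8 + 30·x + 278·x^3 + 1788·x^4 + 3216·x^5 + 324·x^6 + 1296·x^7)·Dx^3 + (-1 - 4·x - 24·x^2 - 4·x^3 - 103·x^4 + 300·x^5 + 312·x^6 + 108·x^7 + 216·x^8)·Dx^4  (order 4).
h: a_k = 0, 4, 13/2, 4, -7/4, 44/5, 383/10, 172/7, -4181/56, …
ICs: h(0) = 0, h′(0) = 4, h′′(0) = 13, h′′′(0) = 24.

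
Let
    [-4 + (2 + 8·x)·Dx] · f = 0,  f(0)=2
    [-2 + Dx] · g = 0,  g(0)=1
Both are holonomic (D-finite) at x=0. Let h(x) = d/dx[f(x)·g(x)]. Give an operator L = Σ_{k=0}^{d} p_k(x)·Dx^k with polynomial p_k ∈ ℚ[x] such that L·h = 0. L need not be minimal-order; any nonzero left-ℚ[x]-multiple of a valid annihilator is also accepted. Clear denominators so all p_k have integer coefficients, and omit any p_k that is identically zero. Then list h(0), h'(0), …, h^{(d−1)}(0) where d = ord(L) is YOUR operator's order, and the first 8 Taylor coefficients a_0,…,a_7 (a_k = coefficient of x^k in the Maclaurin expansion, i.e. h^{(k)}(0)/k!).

L = (2 + 16·x + 16·x^2) + (-1 - 6·x - 8·x^2)·Dx  (order 1).
h: a_k = 8, 16, 32, -64/3, 448/3, -7808/15, 88832/45, -2350592/315, …
ICs: h(0) = 8.

f: a_k = 2, 4, -4, 8, -20, 56, -168, 528, …
g: a_k = 1, 2, 2, 4/3, 2/3, 4/15, 4/45, 8/315, …
Product ⇒ symmetric product L₀, ord ≤ 1.
Differentiate: ansatz ord ≤ ord L₀ ⇒ L.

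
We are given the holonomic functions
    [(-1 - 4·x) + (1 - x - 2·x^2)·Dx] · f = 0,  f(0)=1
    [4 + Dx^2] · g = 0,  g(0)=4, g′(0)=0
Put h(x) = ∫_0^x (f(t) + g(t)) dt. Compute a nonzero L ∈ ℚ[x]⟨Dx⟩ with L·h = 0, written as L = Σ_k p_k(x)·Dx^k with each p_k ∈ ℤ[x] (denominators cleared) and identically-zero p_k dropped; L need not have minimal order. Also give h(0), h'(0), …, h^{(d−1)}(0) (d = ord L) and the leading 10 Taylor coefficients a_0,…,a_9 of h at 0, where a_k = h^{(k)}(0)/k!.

L = (68 + 304·x + 200·x^2 + 320·x^3 + 160·x^4 + 128·x^5)·Dx + (-20 + 12·x + 24·x^2 + 8·x^3 + 48·x^4 + 96·x^5 + 64·x^6)·Dx^2 + (17 + 76·x + 50·x^2 + 80·x^3 + 40·x^4 + 32·x^5)·Dx^3 + (-5 + 3·x + 6·x^2 + 2·x^3 + 12·x^4 + 24·x^5 + 16·x^6)·Dx^4  (order 4).
h: a_k = 0, 5, 1/2, -5/3, 5/4, 41/15, 7/2, 1919/315, 85/8, 53873/2835, …
ICs: h(0) = 0, h′(0) = 5, h′′(0) = 1, h′′′(0) = -10.

f: a_k = 1, 1, 3, 5, 11, 21, 43, 85, 171, 341, …
g: a_k = 4, 0, -8, 0, 8/3, 0, -16/45, 0, 8/315, 0, …
Sum ⇒ L₀ = lclm(L_f,L_g) in ℚ(x)⟨Dx⟩.
h=∫h₀ ⇒ L = L₀·Dx.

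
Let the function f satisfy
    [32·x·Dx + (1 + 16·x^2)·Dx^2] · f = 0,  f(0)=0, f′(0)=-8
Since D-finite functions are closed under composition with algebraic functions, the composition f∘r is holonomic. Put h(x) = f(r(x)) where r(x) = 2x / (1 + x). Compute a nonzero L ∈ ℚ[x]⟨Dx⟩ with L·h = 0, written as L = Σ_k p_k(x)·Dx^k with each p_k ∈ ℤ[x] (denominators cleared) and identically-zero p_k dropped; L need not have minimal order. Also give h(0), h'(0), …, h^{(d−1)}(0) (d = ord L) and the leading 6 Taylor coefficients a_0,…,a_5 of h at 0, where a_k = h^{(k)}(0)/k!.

f: a_k = 0, -8, 0, 128/3, 0, -2048/5, …
h₀=f(r): pull back L_f along r ⇒ L₀.
L = (2 + 130·x)·Dx + (1 + 2·x + 65·x^2)·Dx^2  (order 2).
h: a_k = 0, -16, 16, 976/3, -1008, -55376/5, …
ICs: h(0) = 0, h′(0) = -16.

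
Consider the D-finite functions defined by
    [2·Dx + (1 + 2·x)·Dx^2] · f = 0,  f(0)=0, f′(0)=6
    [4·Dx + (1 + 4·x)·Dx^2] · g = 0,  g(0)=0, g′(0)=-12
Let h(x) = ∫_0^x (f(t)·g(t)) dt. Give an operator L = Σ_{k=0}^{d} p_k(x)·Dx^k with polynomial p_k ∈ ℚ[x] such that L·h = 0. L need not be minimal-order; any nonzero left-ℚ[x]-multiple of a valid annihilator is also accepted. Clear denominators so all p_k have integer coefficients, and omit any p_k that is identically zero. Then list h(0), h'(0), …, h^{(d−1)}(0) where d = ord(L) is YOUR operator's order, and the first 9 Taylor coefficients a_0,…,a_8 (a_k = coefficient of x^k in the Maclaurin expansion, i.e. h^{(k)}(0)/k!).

L = (160 + 768·x + 1024·x^2)·Dx^2 + (264 + 2144·x + 5760·x^2 + 5120·x^3)·Dx^3 + (64 + 720·x + 2976·x^2 + 5376·x^3 + 3584·x^4)·Dx^4 + (3 + 44·x + 252·x^2 + 704·x^3 + 960·x^4 + 512·x^5)·Dx^5  (order 5).
h: a_k = 0, 0, 0, -24, 54, -624/5, 312, -4192/5, 11952/5, …
ICs: h(0) = 0, h′(0) = 0, h′′(0) = 0, h′′′(0) = -144, h′′′′(0) = 1296.

f: a_k = 0, 6, -6, 8, -12, 96/5, -32, 384/7, -96, …
g: a_k = 0, -12, 24, -64, 192, -3072/5, 2048, -49152/7, 24576, …
Sym-product of L_f,L_g gives L₀ (≤ ord 4).
h=∫₀ˣh₀: take L = L₀·Dx.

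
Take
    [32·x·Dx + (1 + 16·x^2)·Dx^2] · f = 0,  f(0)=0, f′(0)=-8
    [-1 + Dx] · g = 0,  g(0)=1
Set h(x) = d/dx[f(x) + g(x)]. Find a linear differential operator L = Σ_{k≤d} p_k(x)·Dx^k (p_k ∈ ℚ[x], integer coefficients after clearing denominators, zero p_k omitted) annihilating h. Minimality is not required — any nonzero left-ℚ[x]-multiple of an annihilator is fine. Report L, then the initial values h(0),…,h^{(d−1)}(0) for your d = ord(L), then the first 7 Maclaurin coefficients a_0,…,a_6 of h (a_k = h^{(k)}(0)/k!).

f: a_k = 0, -8, 0, 128/3, 0, -2048/5, 0, …
g: a_k = 1, 1, 1/2, 1/6, 1/24, 1/120, 1/720, …
Sum ⇒ L₀ = lclm(L_f,L_g) in ℚ(x)⟨Dx⟩.
Differentiate: ansatz ord ≤ ord L₀ ⇒ L.
L = (32 - 32·x - 1536·x^2 - 512·x^3) + (-33 + 1504·x^2 - 256·x^4)·Dx + (1 + 32·x + 32·x^2 + 512·x^3 + 256·x^4)·Dx^2  (order 2).
h: a_k = -7, 1, 257/2, 1/6, -49151/24, 1/120, 23592961/720, …
ICs: h(0) = -7, h′(0) = 1.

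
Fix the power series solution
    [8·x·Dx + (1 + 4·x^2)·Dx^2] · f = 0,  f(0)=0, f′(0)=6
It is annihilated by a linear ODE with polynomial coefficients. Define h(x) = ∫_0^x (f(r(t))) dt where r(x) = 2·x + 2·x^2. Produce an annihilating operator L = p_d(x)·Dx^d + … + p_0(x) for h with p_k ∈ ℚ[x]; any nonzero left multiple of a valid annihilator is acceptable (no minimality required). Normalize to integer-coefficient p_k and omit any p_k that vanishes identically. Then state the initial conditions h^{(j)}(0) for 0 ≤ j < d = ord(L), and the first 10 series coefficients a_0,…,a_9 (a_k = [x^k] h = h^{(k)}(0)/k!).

L = (-2 + 32·x + 128·x^2 + 192·x^3 + 96·x^4)·Dx^2 + (1 + 2·x + 16·x^2 + 64·x^3 + 80·x^4 + 32·x^5)·Dx^3  (order 3).
h: a_k = 0, 0, 6, 4, -16, -192/5, 352/5, 3008/7, -768/7, -14336/3, …
ICs: h(0) = 0, h′(0) = 0, h′′(0) = 12.

f: a_k = 0, 6, 0, -8, 0, 96/5, 0, -384/7, 0, 512/3, …
Substitute x→r, Dx→(1/r')Dx; clear ⇒ L₀.
∫: right-multiply L₀ by Dx.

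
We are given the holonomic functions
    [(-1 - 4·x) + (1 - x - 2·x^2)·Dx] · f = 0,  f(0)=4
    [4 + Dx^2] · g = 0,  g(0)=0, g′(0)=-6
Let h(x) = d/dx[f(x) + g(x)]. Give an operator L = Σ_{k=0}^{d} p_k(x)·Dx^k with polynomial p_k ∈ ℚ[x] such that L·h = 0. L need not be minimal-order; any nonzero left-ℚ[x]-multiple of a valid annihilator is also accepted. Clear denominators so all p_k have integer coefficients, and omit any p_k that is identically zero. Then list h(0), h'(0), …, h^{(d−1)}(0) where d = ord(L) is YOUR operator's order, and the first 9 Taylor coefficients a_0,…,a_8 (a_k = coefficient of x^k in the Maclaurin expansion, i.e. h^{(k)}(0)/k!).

f: a_k = 4, 4, 12, 20, 44, 84, 172, 340, 684, …
g: a_k = 0, -6, 0, 4, 0, -4/5, 0, 8/105, 0, …
Weyl lclm of L_f,L_g ⇒ L₀ (ord ≤ 3).
Derive L from L₀ (diff closure).
L = (576 + 2400·x + 5616·x^2 + 3360·x^3 + 3840·x^4 + 1152·x^5 + 768·x^6) + (-68 - 236·x + 240·x^2 + 488·x^3 + 560·x^4 + 672·x^5 + 448·x^6 + 256·x^7)·Dx + (144 + 600·x + 1404·x^2 + 840·x^3 + 960·x^4 + 288·x^5 + 192·x^6)·Dx^2 + (-17 - 59·x + 60·x^2 + 122·x^3 + 140·x^4 + 168·x^5 + 112·x^6 + 64·x^7)·Dx^3  (order 3).
h: a_k = -2, 24, 72, 176, 416, 1032, 35708/15, 5472, 1288976/105, …
ICs: h(0) = -2, h′(0) = 24, h′′(0) = 144.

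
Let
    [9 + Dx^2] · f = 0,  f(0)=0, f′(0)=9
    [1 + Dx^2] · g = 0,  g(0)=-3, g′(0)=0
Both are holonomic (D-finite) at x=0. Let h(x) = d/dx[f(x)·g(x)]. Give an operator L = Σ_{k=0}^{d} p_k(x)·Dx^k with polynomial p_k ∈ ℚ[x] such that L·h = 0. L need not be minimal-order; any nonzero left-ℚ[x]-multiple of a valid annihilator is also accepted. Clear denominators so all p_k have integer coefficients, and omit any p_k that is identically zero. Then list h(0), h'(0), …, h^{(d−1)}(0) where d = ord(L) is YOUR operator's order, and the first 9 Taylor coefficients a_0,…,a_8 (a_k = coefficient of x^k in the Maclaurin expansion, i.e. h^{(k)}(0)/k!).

L = 64 + 20·Dx^2 + Dx^4  (order 4).
h: a_k = -27, 0, 162, 0, -198, 0, 516/5, 0, -1026/35, …
ICs: h(0) = -27, h′(0) = 0, h′′(0) = 324, h′′′(0) = 0.

f: a_k = 0, 9, 0, -27/2, 0, 243/40, 0, -729/560, 0, …
g: a_k = -3, 0, 3/2, 0, -1/8, 0, 1/240, 0, -1/13440, …
f·g: L₀ = L_f ⊗_s L_g, ord ≤ 2·2.
h=h₀': d/dx-closure on L₀ ⇒ L.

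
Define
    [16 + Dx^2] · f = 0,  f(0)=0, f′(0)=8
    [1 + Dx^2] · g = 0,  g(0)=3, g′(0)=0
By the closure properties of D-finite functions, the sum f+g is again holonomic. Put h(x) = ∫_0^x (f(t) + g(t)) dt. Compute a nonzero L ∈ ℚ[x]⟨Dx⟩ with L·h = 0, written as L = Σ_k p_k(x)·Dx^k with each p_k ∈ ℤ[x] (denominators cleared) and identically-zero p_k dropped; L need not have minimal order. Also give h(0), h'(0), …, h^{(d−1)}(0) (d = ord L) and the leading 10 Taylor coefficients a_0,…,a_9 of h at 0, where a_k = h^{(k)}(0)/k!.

f: a_k = 0, 8, 0, -64/3, 0, 256/15, 0, -2048/315, 0, 4096/2835, …
g: a_k = 3, 0, -3/2, 0, 1/8, 0, -1/240, 0, 1/13440, 0, …
f+g: L₀ = lclm(L_f,L_g), ord ≤ 2+2.
h=∫₀ˣh₀: take L = L₀·Dx.
L = 16·Dx + 17·Dx^3 + Dx^5  (order 5).
h: a_k = 0, 3, 4, -1/2, -16/3, 1/40, 128/45, -1/1680, -256/315, 1/120960, …
ICs: h(0) = 0, h′(0) = 3, h′′(0) = 8, h′′′(0) = -3, h′′′′(0) = -128.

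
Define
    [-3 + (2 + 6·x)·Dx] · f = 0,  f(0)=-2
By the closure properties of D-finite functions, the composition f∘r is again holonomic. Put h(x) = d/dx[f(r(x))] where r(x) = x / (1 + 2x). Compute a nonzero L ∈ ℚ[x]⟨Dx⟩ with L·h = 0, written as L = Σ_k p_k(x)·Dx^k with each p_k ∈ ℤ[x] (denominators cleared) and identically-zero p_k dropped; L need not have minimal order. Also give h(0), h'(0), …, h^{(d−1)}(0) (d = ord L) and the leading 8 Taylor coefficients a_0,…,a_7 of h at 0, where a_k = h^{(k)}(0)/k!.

f: a_k = -2, -3, 9/4, -27/8, 405/64, -1701/128, 15309/512, -72171/1024, …
h₀=f(r): pull back L_f along r ⇒ L₀.
Differentiate: ansatz ord ≤ ord L₀ ⇒ L.
L = (-11 - 40·x) + (-2 - 14·x - 20·x^2)·Dx  (order 1).
h: a_k = -3, 33/2, -585/8, 4965/16, -169545/128, 1477503/256, -26328981/1024, 239121645/2048, …
ICs: h(0) = -3.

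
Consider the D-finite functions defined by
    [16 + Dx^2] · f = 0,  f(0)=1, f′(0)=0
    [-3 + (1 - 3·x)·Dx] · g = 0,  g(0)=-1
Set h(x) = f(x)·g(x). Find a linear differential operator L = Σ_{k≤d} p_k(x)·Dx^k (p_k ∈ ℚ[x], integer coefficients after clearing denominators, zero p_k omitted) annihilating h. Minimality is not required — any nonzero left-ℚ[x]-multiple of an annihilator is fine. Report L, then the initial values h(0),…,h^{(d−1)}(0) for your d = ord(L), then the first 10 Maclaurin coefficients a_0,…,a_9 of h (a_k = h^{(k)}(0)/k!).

L = (-16 + 48·x) + 6·Dx + (-1 + 3·x)·Dx^2  (order 2).
h: a_k = -1, -3, -1, -3, -59/3, -59, -7709/45, -7709/15, -486179/315, -486179/105, …
ICs: h(0) = -1, h′(0) = -3.

f: a_k = 1, 0, -8, 0, 32/3, 0, -256/45, 0, 512/315, 0, …
g: a_k = -1, -3, -9, -27, -81, -243, -729, -2187, -6561, -19683, …
Product ⇒ symmetric product L₀, ord ≤ 2.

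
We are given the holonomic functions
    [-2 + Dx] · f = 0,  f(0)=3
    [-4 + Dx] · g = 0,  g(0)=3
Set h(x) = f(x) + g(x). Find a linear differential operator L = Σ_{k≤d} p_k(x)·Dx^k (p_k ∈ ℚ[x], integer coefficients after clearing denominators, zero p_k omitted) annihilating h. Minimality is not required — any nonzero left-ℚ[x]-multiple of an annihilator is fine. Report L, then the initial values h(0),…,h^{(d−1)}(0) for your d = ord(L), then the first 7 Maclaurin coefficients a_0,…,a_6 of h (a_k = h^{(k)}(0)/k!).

L = 8 - 6·Dx + Dx^2  (order 2).
h: a_k = 6, 18, 30, 36, 34, 132/5, 52/3, …
ICs: h(0) = 6, h′(0) = 18.

f: a_k = 3, 6, 6, 4, 2, 4/5, 4/15, …
g: a_k = 3, 12, 24, 32, 32, 128/5, 256/15, …
Sum ⇒ L₀ = lclm(L_f,L_g) in ℚ(x)⟨Dx⟩.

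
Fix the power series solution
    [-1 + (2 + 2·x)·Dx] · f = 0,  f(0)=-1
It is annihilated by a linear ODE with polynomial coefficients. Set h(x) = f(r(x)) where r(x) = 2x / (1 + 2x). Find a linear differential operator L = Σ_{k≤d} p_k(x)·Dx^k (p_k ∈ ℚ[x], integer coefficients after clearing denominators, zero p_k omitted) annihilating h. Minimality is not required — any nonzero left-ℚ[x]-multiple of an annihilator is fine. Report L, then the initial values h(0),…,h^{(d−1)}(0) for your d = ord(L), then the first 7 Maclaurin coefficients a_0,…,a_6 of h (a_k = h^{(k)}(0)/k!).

f: a_k = -1, -1/2, 1/8, -1/16, 5/128, -7/256, 21/1024, …
L₀ from L_f via x↦r, Dx↦r'^{-1}Dx.
L = -1 + (1 + 6·x + 8·x^2)·Dx  (order 1).
h: a_k = -1, -1, 5/2, -13/2, 141/8, -399/8, 2353/16, …
ICs: h(0) = -1.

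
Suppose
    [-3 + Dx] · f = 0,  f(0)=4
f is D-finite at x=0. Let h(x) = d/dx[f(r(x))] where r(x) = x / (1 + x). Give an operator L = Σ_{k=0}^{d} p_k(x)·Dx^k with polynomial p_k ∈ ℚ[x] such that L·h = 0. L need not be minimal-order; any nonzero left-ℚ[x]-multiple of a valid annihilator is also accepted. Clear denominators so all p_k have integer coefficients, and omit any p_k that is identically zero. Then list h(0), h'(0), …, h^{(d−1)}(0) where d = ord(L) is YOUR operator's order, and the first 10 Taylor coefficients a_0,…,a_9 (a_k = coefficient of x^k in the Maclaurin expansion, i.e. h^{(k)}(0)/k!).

f: a_k = 4, 12, 18, 18, 27/2, 81/10, 81/20, 243/140, 729/1120, 243/1120, …
Change of var in L_f (x↦r) gives L₀.
h=h₀': d/dx-closure on L₀ ⇒ L.
L = (1 - 2·x) + (-1 - 2·x - x^2)·Dx  (order 1).
h: a_k = 12, 12, -18, 6, 21/2, -207/10, 411/20, -1623/140, -1917/1120, 16179/1120, …
ICs: h(0) = 12.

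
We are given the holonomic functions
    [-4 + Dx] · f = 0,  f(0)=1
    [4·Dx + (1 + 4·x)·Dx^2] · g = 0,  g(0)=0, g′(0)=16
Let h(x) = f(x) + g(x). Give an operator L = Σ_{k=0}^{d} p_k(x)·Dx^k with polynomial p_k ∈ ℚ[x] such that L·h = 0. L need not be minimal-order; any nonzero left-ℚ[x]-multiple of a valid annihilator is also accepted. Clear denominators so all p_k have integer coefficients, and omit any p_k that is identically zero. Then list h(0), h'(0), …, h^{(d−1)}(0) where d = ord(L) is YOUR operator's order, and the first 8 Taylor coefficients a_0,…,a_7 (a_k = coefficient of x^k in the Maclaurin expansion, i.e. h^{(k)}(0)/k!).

L = (-24 - 32·x)·Dx + (2 - 16·x - 32·x^2)·Dx^2 + (1 + 6·x + 8·x^2)·Dx^3  (order 3).
h: a_k = 1, 20, -24, 96, -736/3, 12416/15, -122624/45, 2950144/315, …
ICs: h(0) = 1, h′(0) = 20, h′′(0) = -48.

f: a_k = 1, 4, 8, 32/3, 32/3, 128/15, 256/45, 1024/315, …
g: a_k = 0, 16, -32, 256/3, -256, 4096/5, -8192/3, 65536/7, …
Weyl lclm of L_f,L_g ⇒ L₀ (ord ≤ 3).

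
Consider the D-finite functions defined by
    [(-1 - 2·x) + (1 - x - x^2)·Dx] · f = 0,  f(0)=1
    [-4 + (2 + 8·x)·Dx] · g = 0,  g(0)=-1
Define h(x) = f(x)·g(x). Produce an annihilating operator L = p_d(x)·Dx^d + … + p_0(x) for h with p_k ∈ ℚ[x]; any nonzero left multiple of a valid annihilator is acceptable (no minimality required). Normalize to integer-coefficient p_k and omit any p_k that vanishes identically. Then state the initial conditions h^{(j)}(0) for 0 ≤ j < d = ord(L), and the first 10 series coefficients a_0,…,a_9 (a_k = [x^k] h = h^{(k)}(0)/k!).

L = (3 + 4·x + 6·x^2) + (-1 - 3·x + 5·x^2 + 4·x^3)·Dx  (order 1).
h: a_k = -1, -3, -2, -9, -1, -38, 45, -257, 646, -2471, …
ICs: h(0) = -1.

f: a_k = 1, 1, 2, 3, 5, 8, 13, 21, 34, 55, …
g: a_k = -1, -2, 2, -4, 10, -28, 84, -264, 858, -2860, …
f·g: L₀ = L_f ⊗_s L_g, ord ≤ 1·1.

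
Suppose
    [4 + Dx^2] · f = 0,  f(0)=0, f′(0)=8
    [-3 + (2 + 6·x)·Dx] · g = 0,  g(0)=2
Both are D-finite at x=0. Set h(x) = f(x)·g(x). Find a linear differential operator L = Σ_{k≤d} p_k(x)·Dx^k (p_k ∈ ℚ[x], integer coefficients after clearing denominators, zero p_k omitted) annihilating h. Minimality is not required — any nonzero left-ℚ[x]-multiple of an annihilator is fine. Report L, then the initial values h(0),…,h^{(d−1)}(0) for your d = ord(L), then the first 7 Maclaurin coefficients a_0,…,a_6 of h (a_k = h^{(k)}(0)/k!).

L = (43 + 96·x + 144·x^2) + (-12 - 36·x)·Dx + (4 + 24·x + 36·x^2)·Dx^2  (order 2).
h: a_k = 0, 16, 24, -86/3, 11, -4379/120, 7321/80, …
ICs: h(0) = 0, h′(0) = 16.

f: a_k = 0, 8, 0, -16/3, 0, 16/15, 0, …
g: a_k = 2, 3, -9/4, 27/8, -405/64, 1701/128, -15309/512, …
Product ⇒ symmetric product L₀, ord ≤ 2.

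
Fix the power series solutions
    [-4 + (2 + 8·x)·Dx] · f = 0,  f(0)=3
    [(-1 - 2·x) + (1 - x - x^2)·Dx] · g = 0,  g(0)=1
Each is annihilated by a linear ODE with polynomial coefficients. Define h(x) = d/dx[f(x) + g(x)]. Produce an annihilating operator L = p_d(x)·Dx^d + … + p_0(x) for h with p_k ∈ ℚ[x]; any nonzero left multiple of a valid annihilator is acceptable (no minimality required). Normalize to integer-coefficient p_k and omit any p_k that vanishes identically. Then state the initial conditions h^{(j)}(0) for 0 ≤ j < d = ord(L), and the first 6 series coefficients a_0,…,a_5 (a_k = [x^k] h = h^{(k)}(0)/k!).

f: a_k = 3, 6, -6, 12, -30, 84, …
g: a_k = 1, 1, 2, 3, 5, 8, …
f+g: L₀ = lclm(L_f,L_g), ord ≤ 1+1.
h=h₀': d/dx-closure on L₀ ⇒ L.
L = (-42 - 132·x - 204·x^2 - 96·x^3 - 60·x^4) + (-3 - 96·x - 384·x^2 - 540·x^3 - 354·x^4 - 180·x^5)·Dx + (3 + 21·x + 33·x^2 - 26·x^3 - 78·x^4 - 98·x^5 - 40·x^6)·Dx^2  (order 2).
h: a_k = 7, -8, 45, -100, 460, -1434, …
ICs: h(0) = 7, h′(0) = -8.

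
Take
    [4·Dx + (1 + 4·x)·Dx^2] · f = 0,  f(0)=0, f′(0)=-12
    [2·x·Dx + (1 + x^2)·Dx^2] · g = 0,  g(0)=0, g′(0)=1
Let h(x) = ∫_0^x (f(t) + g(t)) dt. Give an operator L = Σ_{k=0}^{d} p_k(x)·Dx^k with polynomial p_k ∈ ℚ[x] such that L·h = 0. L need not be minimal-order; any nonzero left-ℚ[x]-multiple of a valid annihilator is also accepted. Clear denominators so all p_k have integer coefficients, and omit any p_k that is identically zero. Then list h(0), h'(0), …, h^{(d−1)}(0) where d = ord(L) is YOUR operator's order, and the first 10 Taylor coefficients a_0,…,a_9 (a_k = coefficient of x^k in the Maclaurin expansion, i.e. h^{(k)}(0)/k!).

L = (-4 - 48·x + 12·x^2 + 16·x^3)·Dx^2 + (-17 - 8·x - 45·x^2 + 24·x^3 + 32·x^4)·Dx^3 + (-2 - 7·x + 4·x^2 + x^3 + 6·x^4 + 8·x^5)·Dx^4  (order 4).
h: a_k = 0, 0, -11/2, 8, -193/12, 192/5, -3071/30, 2048/7, -49153/56, 8192/3, …
ICs: h(0) = 0, h′(0) = 0, h′′(0) = -11, h′′′(0) = 48.

f: a_k = 0, -12, 24, -64, 192, -3072/5, 2048, -49152/7, 24576, -262144/3, …
g: a_k = 0, 1, 0, -1/3, 0, 1/5, 0, -1/7, 0, 1/9, …
h₀=f+g: left-lcm gives L₀, ord ≤ 4.
h=∫h₀ ⇒ L = L₀·Dx.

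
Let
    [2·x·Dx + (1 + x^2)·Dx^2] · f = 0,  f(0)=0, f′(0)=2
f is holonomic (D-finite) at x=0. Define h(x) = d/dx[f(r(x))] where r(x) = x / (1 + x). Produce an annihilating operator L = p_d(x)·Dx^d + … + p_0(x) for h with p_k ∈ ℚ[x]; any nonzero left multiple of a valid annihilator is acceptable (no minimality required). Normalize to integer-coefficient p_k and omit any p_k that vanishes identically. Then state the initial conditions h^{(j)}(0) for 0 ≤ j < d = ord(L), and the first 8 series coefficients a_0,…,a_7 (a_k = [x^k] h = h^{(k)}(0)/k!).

f: a_k = 0, 2, 0, -2/3, 0, 2/5, 0, -2/7, …
f∘r: x↦r, Dx↦Dx/r' in L_f ⇒ L₀.
h=h₀': d/dx-closure on L₀ ⇒ L.
L = (2 + 4·x) + (1 + 2·x + 2·x^2)·Dx  (order 1).
h: a_k = 2, -4, 4, 0, -8, 16, -16, 0, …
ICs: h(0) = 2.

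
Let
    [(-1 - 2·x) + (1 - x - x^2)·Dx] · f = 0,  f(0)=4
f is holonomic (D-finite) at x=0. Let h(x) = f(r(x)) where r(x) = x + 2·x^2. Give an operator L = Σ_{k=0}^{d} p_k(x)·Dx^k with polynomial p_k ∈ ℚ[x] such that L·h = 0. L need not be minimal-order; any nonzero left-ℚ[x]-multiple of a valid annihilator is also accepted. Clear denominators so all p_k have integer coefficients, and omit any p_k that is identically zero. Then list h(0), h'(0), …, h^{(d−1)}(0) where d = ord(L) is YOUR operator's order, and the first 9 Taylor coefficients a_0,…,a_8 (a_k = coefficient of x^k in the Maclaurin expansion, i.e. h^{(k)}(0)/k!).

f: a_k = 4, 4, 8, 12, 20, 32, 52, 84, 136, …
Change of var in L_f (x↦r) gives L₀.
L = (1 + 6·x + 12·x^2 + 16·x^3) + (-1 + x + 3·x^2 + 4·x^3 + 4·x^4)·Dx  (order 1).
h: a_k = 4, 4, 16, 44, 124, 336, 948, 2628, 7312, …
ICs: h(0) = 4.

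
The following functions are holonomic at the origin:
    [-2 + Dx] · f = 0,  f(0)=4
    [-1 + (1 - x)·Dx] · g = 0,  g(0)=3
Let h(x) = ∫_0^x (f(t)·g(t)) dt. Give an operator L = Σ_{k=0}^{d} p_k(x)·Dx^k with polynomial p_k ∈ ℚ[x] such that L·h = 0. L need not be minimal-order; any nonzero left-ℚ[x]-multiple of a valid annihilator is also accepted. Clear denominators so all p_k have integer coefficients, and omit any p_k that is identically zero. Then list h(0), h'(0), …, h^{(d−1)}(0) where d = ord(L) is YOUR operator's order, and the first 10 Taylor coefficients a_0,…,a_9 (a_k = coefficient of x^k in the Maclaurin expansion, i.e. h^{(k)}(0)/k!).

L = (3 - 2·x)·Dx + (-1 + x)·Dx^2  (order 2).
h: a_k = 0, 12, 18, 20, 19, 84/5, 218/15, 1324/105, 155/14, 9308/945, …
ICs: h(0) = 0, h′(0) = 12.

f: a_k = 4, 8, 8, 16/3, 8/3, 16/15, 16/45, 32/315, 8/315, 16/2835, …
g: a_k = 3, 3, 3, 3, 3, 3, 3, 3, 3, 3, …
h₀=f·g: eliminate ⇒ L₀, order ≤ 1·1.
∫: right-multiply L₀ by Dx.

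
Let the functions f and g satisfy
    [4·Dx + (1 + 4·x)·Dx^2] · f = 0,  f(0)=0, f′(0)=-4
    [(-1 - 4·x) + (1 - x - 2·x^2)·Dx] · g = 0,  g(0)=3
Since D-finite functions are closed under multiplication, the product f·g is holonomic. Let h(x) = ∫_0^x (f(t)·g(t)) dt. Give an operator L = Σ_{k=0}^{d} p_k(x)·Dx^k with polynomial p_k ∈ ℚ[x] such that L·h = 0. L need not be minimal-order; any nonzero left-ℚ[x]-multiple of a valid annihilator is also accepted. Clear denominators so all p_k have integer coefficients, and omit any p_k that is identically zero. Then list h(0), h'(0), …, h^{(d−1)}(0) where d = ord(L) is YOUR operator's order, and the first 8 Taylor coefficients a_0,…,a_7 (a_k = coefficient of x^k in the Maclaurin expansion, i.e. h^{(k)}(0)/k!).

f: a_k = 0, -4, 8, -64/3, 64, -1024/5, 2048/3, -16384/7, …
g: a_k = 3, 3, 9, 15, 33, 63, 129, 255, …
Sym-product of L_f,L_g gives L₀ (≤ ord 2).
h=∫h₀ ⇒ L = L₀·Dx.
L = (8 + 32·x)·Dx + (-2 + 20·x + 40·x^2)·Dx^2 + (-1 - 3·x + 6·x^2 + 8·x^3)·Dx^3  (order 3).
h: a_k = 0, 0, -6, 4, -19, 28, -522/5, 8508/35, …
ICs: h(0) = 0, h′(0) = 0, h′′(0) = -12.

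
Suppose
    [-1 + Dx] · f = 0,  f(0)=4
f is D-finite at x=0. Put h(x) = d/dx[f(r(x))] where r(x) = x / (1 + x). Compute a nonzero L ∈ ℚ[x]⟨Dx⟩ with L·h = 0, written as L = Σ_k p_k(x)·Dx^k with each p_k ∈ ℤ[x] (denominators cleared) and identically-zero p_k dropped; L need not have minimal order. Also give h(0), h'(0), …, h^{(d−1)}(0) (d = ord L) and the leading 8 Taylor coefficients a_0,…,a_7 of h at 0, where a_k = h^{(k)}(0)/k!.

f: a_k = 4, 4, 2, 2/3, 1/6, 1/30, 1/180, 1/1260, …
L₀ from L_f via x↦r, Dx↦r'^{-1}Dx.
Differentiate: ansatz ord ≤ ord L₀ ⇒ L.
L = (-1 - 2·x) + (-1 - 2·x - x^2)·Dx  (order 1).
h: a_k = 4, -4, 2, 2/3, -19/6, 151/30, -1091/180, 7841/1260, …
ICs: h(0) = 4.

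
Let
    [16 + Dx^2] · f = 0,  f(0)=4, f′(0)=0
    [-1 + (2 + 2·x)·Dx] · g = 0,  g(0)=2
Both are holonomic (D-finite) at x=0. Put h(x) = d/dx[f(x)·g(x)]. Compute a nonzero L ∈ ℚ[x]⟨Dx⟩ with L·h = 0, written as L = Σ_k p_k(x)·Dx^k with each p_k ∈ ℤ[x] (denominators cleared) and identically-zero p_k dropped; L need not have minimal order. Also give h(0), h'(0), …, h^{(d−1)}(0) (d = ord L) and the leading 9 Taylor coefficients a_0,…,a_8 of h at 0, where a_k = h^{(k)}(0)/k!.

L = (4733 + 17664·x + 25216·x^2 + 16384·x^3 + 4096·x^4) + (-244 - 756·x - 768·x^2 - 256·x^3)·Dx + (268 + 1048·x + 1548·x^2 + 1024·x^3 + 256·x^4)·Dx^2  (order 2).
h: a_k = 4, -130, -189/2, 4465/12, 18665/96, -310129/960, -1535653/11520, 21374753/161280, 13022409/286720, …
ICs: h(0) = 4, h′(0) = -130.

f: a_k = 4, 0, -32, 0, 128/3, 0, -1024/45, 0, 2048/315, …
g: a_k = 2, 1, -1/4, 1/8, -5/64, 7/128, -21/512, 33/1024, -429/16384, …
f·g: L₀ = L_f ⊗_s L_g, ord ≤ 2·1.
h=h₀': d/dx-closure on L₀ ⇒ L.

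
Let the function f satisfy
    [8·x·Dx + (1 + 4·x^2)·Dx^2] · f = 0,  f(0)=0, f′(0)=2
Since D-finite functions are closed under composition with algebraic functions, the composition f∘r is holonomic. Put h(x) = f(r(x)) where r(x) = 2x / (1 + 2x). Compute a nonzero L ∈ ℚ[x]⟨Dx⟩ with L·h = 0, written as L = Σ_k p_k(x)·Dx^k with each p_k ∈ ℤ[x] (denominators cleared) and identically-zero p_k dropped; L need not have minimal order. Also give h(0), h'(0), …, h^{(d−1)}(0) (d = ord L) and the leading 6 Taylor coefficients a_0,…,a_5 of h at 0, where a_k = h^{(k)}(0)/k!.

L = (4 + 40·x)·Dx + (1 + 4·x + 20·x^2)·Dx^2  (order 2).
h: a_k = 0, 4, -8, -16/3, 96, -1216/5, …
ICs: h(0) = 0, h′(0) = 4.

f: a_k = 0, 2, 0, -8/3, 0, 32/5, …
h₀=f(r): pull back L_f along r ⇒ L₀.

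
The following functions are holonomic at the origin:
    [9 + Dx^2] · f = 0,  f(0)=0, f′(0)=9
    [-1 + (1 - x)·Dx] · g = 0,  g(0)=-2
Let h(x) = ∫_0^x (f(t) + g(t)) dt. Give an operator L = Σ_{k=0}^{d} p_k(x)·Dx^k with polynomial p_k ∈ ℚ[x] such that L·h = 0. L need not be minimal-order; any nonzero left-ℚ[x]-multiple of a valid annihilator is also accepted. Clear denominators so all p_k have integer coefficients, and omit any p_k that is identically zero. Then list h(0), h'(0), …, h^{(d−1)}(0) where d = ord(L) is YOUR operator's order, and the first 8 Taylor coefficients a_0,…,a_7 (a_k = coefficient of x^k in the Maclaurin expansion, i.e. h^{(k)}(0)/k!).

L = (-135 + 162·x - 81·x^2)·Dx + (99 - 261·x + 243·x^2 - 81·x^3)·Dx^2 + (-15 + 18·x - 9·x^2)·Dx^3 + (11 - 29·x + 27·x^2 - 9·x^3)·Dx^4  (order 4).
h: a_k = 0, -2, 7/2, -2/3, -31/8, -2/5, 163/240, -2/7, …
ICs: h(0) = 0, h′(0) = -2, h′′(0) = 7, h′′′(0) = -4.

f: a_k = 0, 9, 0, -27/2, 0, 243/40, 0, -729/560, …
g: a_k = -2, -2, -2, -2, -2, -2, -2, -2, …
f+g: L₀ = lclm(L_f,L_g), ord ≤ 2+1.
h=∫h₀ ⇒ L = L₀·Dx.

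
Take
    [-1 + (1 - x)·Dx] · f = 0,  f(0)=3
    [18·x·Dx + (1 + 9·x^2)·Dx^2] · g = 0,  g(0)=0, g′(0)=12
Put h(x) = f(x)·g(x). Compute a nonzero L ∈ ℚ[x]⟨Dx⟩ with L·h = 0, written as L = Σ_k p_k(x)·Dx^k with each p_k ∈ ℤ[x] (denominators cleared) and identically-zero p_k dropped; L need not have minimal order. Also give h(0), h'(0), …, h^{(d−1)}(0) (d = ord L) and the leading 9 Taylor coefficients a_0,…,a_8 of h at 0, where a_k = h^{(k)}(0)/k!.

L = 18·x + (2 - 18·x + 36·x^2)·Dx + (-1 + x - 9·x^2 + 9·x^3)·Dx^2  (order 2).
h: a_k = 0, 36, 36, -72, -72, 2556/5, 2556/5, -113328/35, -113328/35, …
ICs: h(0) = 0, h′(0) = 36.

f: a_k = 3, 3, 3, 3, 3, 3, 3, 3, 3, …
g: a_k = 0, 12, 0, -36, 0, 972/5, 0, -8748/7, 0, …
Sym-product of L_f,L_g gives L₀ (≤ ord 2).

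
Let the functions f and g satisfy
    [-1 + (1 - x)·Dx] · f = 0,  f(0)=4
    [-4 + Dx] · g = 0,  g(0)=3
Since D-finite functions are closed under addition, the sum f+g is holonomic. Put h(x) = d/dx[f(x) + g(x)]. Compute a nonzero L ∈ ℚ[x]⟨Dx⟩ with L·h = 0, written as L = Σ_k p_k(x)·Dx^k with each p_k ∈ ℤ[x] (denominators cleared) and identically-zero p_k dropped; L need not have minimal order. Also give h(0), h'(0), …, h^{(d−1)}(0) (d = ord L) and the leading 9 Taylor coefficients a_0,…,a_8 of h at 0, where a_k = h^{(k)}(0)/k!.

f: a_k = 4, 4, 4, 4, 4, 4, 4, 4, 4, …
g: a_k = 3, 12, 24, 32, 32, 128/5, 256/15, 1024/105, 512/105, …
Weyl lclm of L_f,L_g ⇒ L₀ (ord ≤ 2).
h₀' ⇒ L via d/dx closure of L₀.
L = (-4 + 16·x) + (5 - 16·x + 8·x^2)·Dx + (-1 + 3·x - 2·x^2)·Dx^2  (order 2).
h: a_k = 16, 56, 108, 144, 148, 632/5, 1444/15, 7456/105, 5828/105, …
ICs: h(0) = 16, h′(0) = 56.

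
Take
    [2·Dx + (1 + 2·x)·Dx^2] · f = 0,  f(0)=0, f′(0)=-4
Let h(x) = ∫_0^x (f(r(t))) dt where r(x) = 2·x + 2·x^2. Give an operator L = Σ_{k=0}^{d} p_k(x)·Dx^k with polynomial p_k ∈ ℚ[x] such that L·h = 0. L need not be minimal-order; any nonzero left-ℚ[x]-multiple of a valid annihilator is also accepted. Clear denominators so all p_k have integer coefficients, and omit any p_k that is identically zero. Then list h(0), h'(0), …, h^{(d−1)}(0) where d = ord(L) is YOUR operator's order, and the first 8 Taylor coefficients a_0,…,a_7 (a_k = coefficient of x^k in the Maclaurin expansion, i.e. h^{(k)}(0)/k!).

f: a_k = 0, -4, 4, -16/3, 8, -64/5, 64/3, -256/7, …
h₀=f(r): pull back L_f along r ⇒ L₀.
∫: right-multiply L₀ by Dx.
L = 2·Dx^2 + (1 + 2·x)·Dx^3  (order 3).
h: a_k = 0, 0, -4, 8/3, -8/3, 16/5, -64/15, 128/21, …
ICs: h(0) = 0, h′(0) = 0, h′′(0) = -8.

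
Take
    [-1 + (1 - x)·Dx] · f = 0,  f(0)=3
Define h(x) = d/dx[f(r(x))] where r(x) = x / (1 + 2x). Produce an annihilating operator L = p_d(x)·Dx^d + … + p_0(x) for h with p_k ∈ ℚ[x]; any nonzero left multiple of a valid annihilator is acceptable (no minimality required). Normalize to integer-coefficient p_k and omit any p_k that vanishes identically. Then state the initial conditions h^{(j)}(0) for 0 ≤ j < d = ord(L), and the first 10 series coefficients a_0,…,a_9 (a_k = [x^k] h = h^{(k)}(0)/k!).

L = -4 + (-2 - 2·x)·Dx  (order 1).
h: a_k = 3, -6, 9, -12, 15, -18, 21, -24, 27, -30, …
ICs: h(0) = 3.

f: a_k = 3, 3, 3, 3, 3, 3, 3, 3, 3, 3, …
h₀=f(r): pull back L_f along r ⇒ L₀.
h₀' ⇒ L via d/dx closure of L₀.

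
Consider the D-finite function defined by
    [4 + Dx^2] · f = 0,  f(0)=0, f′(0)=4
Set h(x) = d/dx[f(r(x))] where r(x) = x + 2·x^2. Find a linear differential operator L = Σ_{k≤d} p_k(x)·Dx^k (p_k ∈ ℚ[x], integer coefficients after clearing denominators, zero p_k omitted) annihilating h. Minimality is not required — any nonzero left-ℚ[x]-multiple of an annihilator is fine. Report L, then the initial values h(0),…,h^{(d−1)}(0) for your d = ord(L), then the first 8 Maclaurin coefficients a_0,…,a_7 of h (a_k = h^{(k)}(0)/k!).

f: a_k = 0, 4, 0, -8/3, 0, 8/15, 0, -16/315, …
f∘r: x↦r, Dx↦Dx/r' in L_f ⇒ L₀.
h=h₀': d/dx-closure on L₀ ⇒ L.
L = (52 + 64·x + 384·x^2 + 1024·x^3 + 1024·x^4) + (-12 - 48·x)·Dx + (1 + 8·x + 16·x^2)·Dx^2  (order 2).
h: a_k = 4, 16, -8, -64, -472/3, -96, 6704/45, 15104/45, …
ICs: h(0) = 4, h′(0) = 16.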